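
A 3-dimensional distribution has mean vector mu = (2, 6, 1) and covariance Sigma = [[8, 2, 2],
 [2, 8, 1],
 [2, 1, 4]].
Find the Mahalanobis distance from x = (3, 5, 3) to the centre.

Step 1 — centre the observation: (x - mu) = (1, -1, 2).

Step 2 — invert Sigma (cofactor / det for 3×3, or solve directly):
  Sigma^{-1} = [[0.149, -0.0288, -0.0673],
 [-0.0288, 0.1346, -0.0192],
 [-0.0673, -0.0192, 0.2885]].

Step 3 — form the quadratic (x - mu)^T · Sigma^{-1} · (x - mu):
  Sigma^{-1} · (x - mu) = (0.0433, -0.2019, 0.5288).
  (x - mu)^T · [Sigma^{-1} · (x - mu)] = (1)·(0.0433) + (-1)·(-0.2019) + (2)·(0.5288) = 1.3029.

Step 4 — take square root: d = √(1.3029) ≈ 1.1414.

d(x, mu) = √(1.3029) ≈ 1.1414


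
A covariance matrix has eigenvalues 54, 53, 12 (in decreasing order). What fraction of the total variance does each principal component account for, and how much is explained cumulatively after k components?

Step 1 — total variance = trace(Sigma) = Σ λ_i = 54 + 53 + 12 = 119.

Step 2 — fraction explained by component i = λ_i / Σ λ:
  PC1: 54/119 = 0.4538
  PC2: 53/119 = 0.4454
  PC3: 12/119 = 0.1008

Step 3 — cumulative fraction after k components = (λ_1 + ... + λ_k) / Σ λ:
  k = 1: 54/119 = 0.4538
  k = 2: (54 + 53)/119 = 107/119 = 0.8992
  k = 3: (54 + 53 + 12)/119 = 119/119 = 1

Summary (fraction, with percent):

explained: PC1 0.4538 (45.38%), PC2 0.4454 (44.54%), PC3 0.1008 (10.08%);  cumulative: 0.4538, 0.8992, 1


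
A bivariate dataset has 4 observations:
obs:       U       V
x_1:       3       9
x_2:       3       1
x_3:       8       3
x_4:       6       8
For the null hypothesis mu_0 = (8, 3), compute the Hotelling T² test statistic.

Step 1 — sample mean vector:
  mean(U) = (3 + 3 + 8 + 6) / 4 = 20/4 = 5
  mean(V) = (9 + 1 + 3 + 8) / 4 = 21/4 = 5.25
  x̄ = (5, 5.25),  deviation x̄ - mu_0 = (5, 5.25) - (8, 3) = (-3, 2.25).

Step 2 — sample covariance matrix, S[i,j] = (1/(n-1)) · Σ_k (x_{k,i} - mean_i) · (x_{k,j} - mean_j), divisor n-1 = 3:
  S[U,U] = ((-2)·(-2) + (-2)·(-2) + (3)·(3) + (1)·(1)) / 3 = 18/3 = 6
  S[U,V] = ((-2)·(3.75) + (-2)·(-4.25) + (3)·(-2.25) + (1)·(2.75)) / 3 = -3/3 = -1
  S[V,V] = ((3.75)·(3.75) + (-4.25)·(-4.25) + (-2.25)·(-2.25) + (2.75)·(2.75)) / 3 = 44.75/3 = 14.9167
  S = [[6, -1],
 [-1, 14.9167]].

Step 3 — invert S. det(S) = 6·14.9167 - (-1)² = 88.5.
  S^{-1} = (1/det) · [[d, -b], [-b, a]] = [[0.1685, 0.0113],
 [0.0113, 0.0678]].

Step 4 — quadratic form (x̄ - mu_0)^T · S^{-1} · (x̄ - mu_0):
  S^{-1} · (x̄ - mu_0) = (-0.4802, 0.1186),
  (x̄ - mu_0)^T · [...] = (-3)·(-0.4802) + (2.25)·(0.1186) = 1.7076.

Step 5 — scale by n: T² = 4 · 1.7076 = 6.8305.

T² ≈ 6.8305


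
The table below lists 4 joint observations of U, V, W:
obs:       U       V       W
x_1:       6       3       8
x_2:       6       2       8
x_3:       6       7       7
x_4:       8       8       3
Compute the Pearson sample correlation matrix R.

Step 1 — column means:
  mean(U) = (6 + 6 + 6 + 8) / 4 = 26/4 = 6.5
  mean(V) = (3 + 2 + 7 + 8) / 4 = 20/4 = 5
  mean(W) = (8 + 8 + 7 + 3) / 4 = 26/4 = 6.5

Step 2 — sample variances and covariances s[i,j] = (1/(n-1)) · Σ_k (x_{k,i} - mean_i) · (x_{k,j} - mean_j), with n-1 = 3:
  s[U,U] = ((-0.5)·(-0.5) + (-0.5)·(-0.5) + (-0.5)·(-0.5) + (1.5)·(1.5)) / 3 = 3/3 = 1
  s[U,V] = ((-0.5)·(-2) + (-0.5)·(-3) + (-0.5)·(2) + (1.5)·(3)) / 3 = 6/3 = 2
  s[U,W] = ((-0.5)·(1.5) + (-0.5)·(1.5) + (-0.5)·(0.5) + (1.5)·(-3.5)) / 3 = -7/3 = -2.3333
  s[V,V] = ((-2)·(-2) + (-3)·(-3) + (2)·(2) + (3)·(3)) / 3 = 26/3 = 8.6667
  s[V,W] = ((-2)·(1.5) + (-3)·(1.5) + (2)·(0.5) + (3)·(-3.5)) / 3 = -17/3 = -5.6667
  s[W,W] = ((1.5)·(1.5) + (1.5)·(1.5) + (0.5)·(0.5) + (-3.5)·(-3.5)) / 3 = 17/3 = 5.6667
  Sample standard deviations s_i = √(s[i,i]):
  s(U) = √(1) = 1
  s(V) = √(8.6667) = 2.9439
  s(W) = √(5.6667) = 2.3805

Step 3 — r_{ij} = s_{ij} / (s_i · s_j):
  r[U,U] = 1 (diagonal).
  r[U,V] = 2 / (1 · 2.9439) = 2 / 2.9439 = 0.6794
  r[U,W] = -2.3333 / (1 · 2.3805) = -2.3333 / 2.3805 = -0.9802
  r[V,V] = 1 (diagonal).
  r[V,W] = -5.6667 / (2.9439 · 2.3805) = -5.6667 / 7.0079 = -0.8086
  r[W,W] = 1 (diagonal).

R is symmetric with unit diagonal. Assembling:

R = [[1, 0.6794, -0.9802],
 [0.6794, 1, -0.8086],
 [-0.9802, -0.8086, 1]]


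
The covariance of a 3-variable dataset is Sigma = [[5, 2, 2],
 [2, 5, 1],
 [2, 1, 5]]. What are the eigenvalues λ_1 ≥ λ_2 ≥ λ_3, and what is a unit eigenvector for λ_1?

Step 1 — characteristic polynomial p(λ) = det(λI - Sigma) = λ³ - tr·λ² + c_1·λ - det, where tr = trace, c_1 = sum of the principal 2×2 minors, det = det(Sigma):
  tr = 5 + 5 + 5 = 15,
  c_1 = (5·5 - (2)²) + (5·5 - (2)²) + (5·5 - (1)²) = 21 + 21 + 24 = 66,
  det = 5·(5·5 - (1)²) - (2)·((2)·5 - (1)·(2)) + (2)·((2)·(1) - 5·(2)) = 5·(24) - (2)·(8) + (2)·(-8) = 88.
  So p(λ) = λ³ - 15λ² + 66λ - 88.
Step 2 — look for an integer root (rational root theorem: any rational root is an integer divisor of 88). Testing λ = 4:
  p(4) = 64 - 240 + 264 - 88 = 0  ✓
  Dividing out (λ - 4): p(λ) = (λ - 4)(λ² - 11λ + 22).
Step 3 — remaining eigenvalues from the quadratic λ² - 11λ + 22 = 0:
  Δ = 11² - 4·22 = 121 - 88 = 33,  λ = (11 ± √33)/2 = (11 ± 5.7446)/2 ≈ 8.3723 or 2.6277.
  Sorted: λ_1 = 8.3723,  λ_2 = 4,  λ_3 = 2.6277  (check: sum = 15 = tr ✓).

Step 4 — unit eigenvector for λ_1 ≈ 8.3723: v spans the null space of (Sigma - λ_1 I), whose rows are
  r_1 = (-3.3723, 2, 2),  r_2 = (2, -3.3723, 1),  r_3 = (2, 1, -3.3723).
  v is orthogonal to every row, so take v ∝ r_1 × r_2 = ((2)·(1) - (2)·(-3.3723), (2)·(2) - (-3.3723)·(1), (-3.3723)·(-3.3723) - (2)·(2)) ≈ (8.7446, 7.3723, 7.3723).
  Let u = (8.7446, 7.3723, 7.3723).
  ||u|| = √((8.7446)² + (7.3723)² + (7.3723)²) = √(185.1684) ≈ 13.6077,  v_1 = u/||u|| ≈ (0.6426, 0.5418, 0.5418) (||v_1|| = 1).

λ_1 = 8.3723,  λ_2 = 4,  λ_3 = 2.6277;  v_1 ≈ (0.6426, 0.5418, 0.5418)


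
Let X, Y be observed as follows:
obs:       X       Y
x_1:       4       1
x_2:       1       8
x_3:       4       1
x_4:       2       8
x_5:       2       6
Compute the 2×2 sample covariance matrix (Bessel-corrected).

Step 1 — column means:
  mean(X) = (4 + 1 + 4 + 2 + 2) / 5 = 13/5 = 2.6
  mean(Y) = (1 + 8 + 1 + 8 + 6) / 5 = 24/5 = 4.8

Step 2 — sample covariance S[i,j] = (1/(n-1)) · Σ_k (x_{k,i} - mean_i) · (x_{k,j} - mean_j), with n-1 = 4.
  S[X,X] = ((1.4)·(1.4) + (-1.6)·(-1.6) + (1.4)·(1.4) + (-0.6)·(-0.6) + (-0.6)·(-0.6)) / 4 = 7.2/4 = 1.8
  S[X,Y] = ((1.4)·(-3.8) + (-1.6)·(3.2) + (1.4)·(-3.8) + (-0.6)·(3.2) + (-0.6)·(1.2)) / 4 = -18.4/4 = -4.6
  S[Y,Y] = ((-3.8)·(-3.8) + (3.2)·(3.2) + (-3.8)·(-3.8) + (3.2)·(3.2) + (1.2)·(1.2)) / 4 = 50.8/4 = 12.7

S is symmetric (S[j,i] = S[i,j]). Assembling:

S = [[1.8, -4.6],
 [-4.6, 12.7]]


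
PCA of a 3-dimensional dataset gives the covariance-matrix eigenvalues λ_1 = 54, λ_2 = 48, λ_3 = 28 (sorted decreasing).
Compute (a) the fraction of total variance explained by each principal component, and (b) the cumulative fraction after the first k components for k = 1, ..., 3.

Step 1 — total variance = trace(Sigma) = Σ λ_i = 54 + 48 + 28 = 130.

Step 2 — fraction explained by component i = λ_i / Σ λ:
  PC1: 54/130 = 0.4154
  PC2: 48/130 = 0.3692
  PC3: 28/130 = 0.2154

Step 3 — cumulative fraction after k components = (λ_1 + ... + λ_k) / Σ λ:
  k = 1: 54/130 = 0.4154
  k = 2: (54 + 48)/130 = 102/130 = 0.7846
  k = 3: (54 + 48 + 28)/130 = 130/130 = 1

Summary (fraction, with percent):

explained: PC1 0.4154 (41.54%), PC2 0.3692 (36.92%), PC3 0.2154 (21.54%);  cumulative: 0.4154, 0.7846, 1


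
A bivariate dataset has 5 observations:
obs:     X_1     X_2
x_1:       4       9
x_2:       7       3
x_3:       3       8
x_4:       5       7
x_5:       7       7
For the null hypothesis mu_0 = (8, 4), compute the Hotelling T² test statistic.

Step 1 — sample mean vector:
  mean(X_1) = (4 + 7 + 3 + 5 + 7) / 5 = 26/5 = 5.2
  mean(X_2) = (9 + 3 + 8 + 7 + 7) / 5 = 34/5 = 6.8
  x̄ = (5.2, 6.8),  deviation x̄ - mu_0 = (5.2, 6.8) - (8, 4) = (-2.8, 2.8).

Step 2 — sample covariance matrix, S[i,j] = (1/(n-1)) · Σ_k (x_{k,i} - mean_i) · (x_{k,j} - mean_j), divisor n-1 = 4:
  S[X_1,X_1] = ((-1.2)·(-1.2) + (1.8)·(1.8) + (-2.2)·(-2.2) + (-0.2)·(-0.2) + (1.8)·(1.8)) / 4 = 12.8/4 = 3.2
  S[X_1,X_2] = ((-1.2)·(2.2) + (1.8)·(-3.8) + (-2.2)·(1.2) + (-0.2)·(0.2) + (1.8)·(0.2)) / 4 = -11.8/4 = -2.95
  S[X_2,X_2] = ((2.2)·(2.2) + (-3.8)·(-3.8) + (1.2)·(1.2) + (0.2)·(0.2) + (0.2)·(0.2)) / 4 = 20.8/4 = 5.2
  S = [[3.2, -2.95],
 [-2.95, 5.2]].

Step 3 — invert S. det(S) = 3.2·5.2 - (-2.95)² = 7.9375.
  S^{-1} = (1/det) · [[d, -b], [-b, a]] = [[0.6551, 0.3717],
 [0.3717, 0.4031]].

Step 4 — quadratic form (x̄ - mu_0)^T · S^{-1} · (x̄ - mu_0):
  S^{-1} · (x̄ - mu_0) = (-0.7937, 0.0882),
  (x̄ - mu_0)^T · [...] = (-2.8)·(-0.7937) + (2.8)·(0.0882) = 2.4693.

Step 5 — scale by n: T² = 5 · 2.4693 = 12.3465.

T² ≈ 12.3465


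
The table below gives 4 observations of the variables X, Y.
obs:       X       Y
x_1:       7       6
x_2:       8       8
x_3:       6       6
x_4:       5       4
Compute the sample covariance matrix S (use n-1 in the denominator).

Step 1 — column means:
  mean(X) = (7 + 8 + 6 + 5) / 4 = 26/4 = 6.5
  mean(Y) = (6 + 8 + 6 + 4) / 4 = 24/4 = 6

Step 2 — sample covariance S[i,j] = (1/(n-1)) · Σ_k (x_{k,i} - mean_i) · (x_{k,j} - mean_j), with n-1 = 3.
  S[X,X] = ((0.5)·(0.5) + (1.5)·(1.5) + (-0.5)·(-0.5) + (-1.5)·(-1.5)) / 3 = 5/3 = 1.6667
  S[X,Y] = ((0.5)·(0) + (1.5)·(2) + (-0.5)·(0) + (-1.5)·(-2)) / 3 = 6/3 = 2
  S[Y,Y] = ((0)·(0) + (2)·(2) + (0)·(0) + (-2)·(-2)) / 3 = 8/3 = 2.6667

S is symmetric (S[j,i] = S[i,j]). Assembling:

S = [[1.6667, 2],
 [2, 2.6667]]


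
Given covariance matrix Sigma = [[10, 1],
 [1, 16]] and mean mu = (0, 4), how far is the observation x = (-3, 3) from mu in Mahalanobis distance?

Step 1 — centre the observation: (x - mu) = (-3, -1).

Step 2 — invert Sigma. det(Sigma) = 10·16 - (1)² = 159.
  Sigma^{-1} = (1/det) · [[d, -b], [-b, a]] = [[0.1006, -0.0063],
 [-0.0063, 0.0629]].

Step 3 — form the quadratic (x - mu)^T · Sigma^{-1} · (x - mu):
  Sigma^{-1} · (x - mu) = (-0.2956, -0.044).
  (x - mu)^T · [Sigma^{-1} · (x - mu)] = (-3)·(-0.2956) + (-1)·(-0.044) = 0.9308.

Step 4 — take square root: d = √(0.9308) ≈ 0.9648.

d(x, mu) = √(0.9308) ≈ 0.9648


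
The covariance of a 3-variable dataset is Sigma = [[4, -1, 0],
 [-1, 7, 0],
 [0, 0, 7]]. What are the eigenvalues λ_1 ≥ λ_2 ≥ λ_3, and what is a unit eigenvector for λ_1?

Step 1 — characteristic polynomial p(λ) = det(λI - Sigma) = λ³ - tr·λ² + c_1·λ - det, where tr = trace, c_1 = sum of the principal 2×2 minors, det = det(Sigma):
  tr = 4 + 7 + 7 = 18,
  c_1 = (4·7 - (-1)²) + (4·7 - (0)²) + (7·7 - (0)²) = 27 + 28 + 49 = 104,
  det = 4·(7·7 - (0)²) - (-1)·((-1)·7 - (0)·(0)) + (0)·((-1)·(0) - 7·(0)) = 4·(49) - (-1)·(-7) + (0)·(0) = 189.
  So p(λ) = λ³ - 18λ² + 104λ - 189.
Step 2 — look for an integer root (rational root theorem: any rational root is an integer divisor of 189). Testing λ = 7:
  p(7) = 343 - 882 + 728 - 189 = 0  ✓
  Dividing out (λ - 7): p(λ) = (λ - 7)(λ² - 11λ + 27).
Step 3 — remaining eigenvalues from the quadratic λ² - 11λ + 27 = 0:
  Δ = 11² - 4·27 = 121 - 108 = 13,  λ = (11 ± √13)/2 = (11 ± 3.6056)/2 ≈ 7.3028 or 3.6972.
  Sorted: λ_1 = 7.3028,  λ_2 = 7,  λ_3 = 3.6972  (check: sum = 18 = tr ✓).

Step 4 — unit eigenvector for λ_1 ≈ 7.3028: v spans the null space of (Sigma - λ_1 I), whose rows are
  r_1 = (-3.3028, -1, 0),  r_2 = (-1, -0.3028, 0),  r_3 = (0, 0, -0.3028).
  v is orthogonal to every row, so take v ∝ r_1 × r_3 = ((-1)·(-0.3028) - (0)·(0), (0)·(0) - (-3.3028)·(-0.3028), (-3.3028)·(0) - (-1)·(0)) ≈ (0.3028, -1, 0).
  Let u = (0.3028, -1, 0).
  ||u|| = √((0.3028)² + (-1)² + (0)²) = √(1.0917) ≈ 1.0448,  v_1 = u/||u|| ≈ (0.2898, -0.9571, 0) (||v_1|| = 1).

λ_1 = 7.3028,  λ_2 = 7,  λ_3 = 3.6972;  v_1 ≈ (0.2898, -0.9571, 0)


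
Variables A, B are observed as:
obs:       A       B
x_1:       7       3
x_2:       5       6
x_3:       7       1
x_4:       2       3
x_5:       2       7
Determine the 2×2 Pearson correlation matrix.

Step 1 — column means:
  mean(A) = (7 + 5 + 7 + 2 + 2) / 5 = 23/5 = 4.6
  mean(B) = (3 + 6 + 1 + 3 + 7) / 5 = 20/5 = 4

Step 2 — sample variances and covariances s[i,j] = (1/(n-1)) · Σ_k (x_{k,i} - mean_i) · (x_{k,j} - mean_j), with n-1 = 4:
  s[A,A] = ((2.4)·(2.4) + (0.4)·(0.4) + (2.4)·(2.4) + (-2.6)·(-2.6) + (-2.6)·(-2.6)) / 4 = 25.2/4 = 6.3
  s[A,B] = ((2.4)·(-1) + (0.4)·(2) + (2.4)·(-3) + (-2.6)·(-1) + (-2.6)·(3)) / 4 = -14/4 = -3.5
  s[B,B] = ((-1)·(-1) + (2)·(2) + (-3)·(-3) + (-1)·(-1) + (3)·(3)) / 4 = 24/4 = 6
  Sample standard deviations s_i = √(s[i,i]):
  s(A) = √(6.3) = 2.51
  s(B) = √(6) = 2.4495

Step 3 — r_{ij} = s_{ij} / (s_i · s_j):
  r[A,A] = 1 (diagonal).
  r[A,B] = -3.5 / (2.51 · 2.4495) = -3.5 / 6.1482 = -0.5693
  r[B,B] = 1 (diagonal).

R is symmetric with unit diagonal. Assembling:

R = [[1, -0.5693],
 [-0.5693, 1]]


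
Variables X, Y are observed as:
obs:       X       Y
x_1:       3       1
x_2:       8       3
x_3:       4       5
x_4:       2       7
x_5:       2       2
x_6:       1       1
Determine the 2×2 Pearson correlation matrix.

Step 1 — column means:
  mean(X) = (3 + 8 + 4 + 2 + 2 + 1) / 6 = 20/6 = 3.3333
  mean(Y) = (1 + 3 + 5 + 7 + 2 + 1) / 6 = 19/6 = 3.1667

Step 2 — sample variances and covariances s[i,j] = (1/(n-1)) · Σ_k (x_{k,i} - mean_i) · (x_{k,j} - mean_j), with n-1 = 5:
  s[X,X] = ((-0.3333)·(-0.3333) + (4.6667)·(4.6667) + (0.6667)·(0.6667) + (-1.3333)·(-1.3333) + (-1.3333)·(-1.3333) + (-2.3333)·(-2.3333)) / 5 = 31.3333/5 = 6.2667
  s[X,Y] = ((-0.3333)·(-2.1667) + (4.6667)·(-0.1667) + (0.6667)·(1.8333) + (-1.3333)·(3.8333) + (-1.3333)·(-1.1667) + (-2.3333)·(-2.1667)) / 5 = 2.6667/5 = 0.5333
  s[Y,Y] = ((-2.1667)·(-2.1667) + (-0.1667)·(-0.1667) + (1.8333)·(1.8333) + (3.8333)·(3.8333) + (-1.1667)·(-1.1667) + (-2.1667)·(-2.1667)) / 5 = 28.8333/5 = 5.7667
  Sample standard deviations s_i = √(s[i,i]):
  s(X) = √(6.2667) = 2.5033
  s(Y) = √(5.7667) = 2.4014

Step 3 — r_{ij} = s_{ij} / (s_i · s_j):
  r[X,X] = 1 (diagonal).
  r[X,Y] = 0.5333 / (2.5033 · 2.4014) = 0.5333 / 6.0115 = 0.0887
  r[Y,Y] = 1 (diagonal).

R is symmetric with unit diagonal. Assembling:

R = [[1, 0.0887],
 [0.0887, 1]]


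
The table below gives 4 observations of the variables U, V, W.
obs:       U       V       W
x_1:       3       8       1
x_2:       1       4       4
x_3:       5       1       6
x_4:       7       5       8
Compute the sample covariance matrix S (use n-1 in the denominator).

Step 1 — column means:
  mean(U) = (3 + 1 + 5 + 7) / 4 = 16/4 = 4
  mean(V) = (8 + 4 + 1 + 5) / 4 = 18/4 = 4.5
  mean(W) = (1 + 4 + 6 + 8) / 4 = 19/4 = 4.75

Step 2 — sample covariance S[i,j] = (1/(n-1)) · Σ_k (x_{k,i} - mean_i) · (x_{k,j} - mean_j), with n-1 = 3.
  S[U,U] = ((-1)·(-1) + (-3)·(-3) + (1)·(1) + (3)·(3)) / 3 = 20/3 = 6.6667
  S[U,V] = ((-1)·(3.5) + (-3)·(-0.5) + (1)·(-3.5) + (3)·(0.5)) / 3 = -4/3 = -1.3333
  S[U,W] = ((-1)·(-3.75) + (-3)·(-0.75) + (1)·(1.25) + (3)·(3.25)) / 3 = 17/3 = 5.6667
  S[V,V] = ((3.5)·(3.5) + (-0.5)·(-0.5) + (-3.5)·(-3.5) + (0.5)·(0.5)) / 3 = 25/3 = 8.3333
  S[V,W] = ((3.5)·(-3.75) + (-0.5)·(-0.75) + (-3.5)·(1.25) + (0.5)·(3.25)) / 3 = -15.5/3 = -5.1667
  S[W,W] = ((-3.75)·(-3.75) + (-0.75)·(-0.75) + (1.25)·(1.25) + (3.25)·(3.25)) / 3 = 26.75/3 = 8.9167

S is symmetric (S[j,i] = S[i,j]). Assembling:

S = [[6.6667, -1.3333, 5.6667],
 [-1.3333, 8.3333, -5.1667],
 [5.6667, -5.1667, 8.9167]]


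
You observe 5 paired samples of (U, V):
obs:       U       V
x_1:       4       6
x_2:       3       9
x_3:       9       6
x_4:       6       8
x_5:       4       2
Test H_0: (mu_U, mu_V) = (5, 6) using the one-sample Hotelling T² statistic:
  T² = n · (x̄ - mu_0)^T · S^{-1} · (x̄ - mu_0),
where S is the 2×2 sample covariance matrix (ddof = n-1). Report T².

Step 1 — sample mean vector:
  mean(U) = (4 + 3 + 9 + 6 + 4) / 5 = 26/5 = 5.2
  mean(V) = (6 + 9 + 6 + 8 + 2) / 5 = 31/5 = 6.2
  x̄ = (5.2, 6.2),  deviation x̄ - mu_0 = (5.2, 6.2) - (5, 6) = (0.2, 0.2).

Step 2 — sample covariance matrix, S[i,j] = (1/(n-1)) · Σ_k (x_{k,i} - mean_i) · (x_{k,j} - mean_j), divisor n-1 = 4:
  S[U,U] = ((-1.2)·(-1.2) + (-2.2)·(-2.2) + (3.8)·(3.8) + (0.8)·(0.8) + (-1.2)·(-1.2)) / 4 = 22.8/4 = 5.7
  S[U,V] = ((-1.2)·(-0.2) + (-2.2)·(2.8) + (3.8)·(-0.2) + (0.8)·(1.8) + (-1.2)·(-4.2)) / 4 = -0.2/4 = -0.05
  S[V,V] = ((-0.2)·(-0.2) + (2.8)·(2.8) + (-0.2)·(-0.2) + (1.8)·(1.8) + (-4.2)·(-4.2)) / 4 = 28.8/4 = 7.2
  S = [[5.7, -0.05],
 [-0.05, 7.2]].

Step 3 — invert S. det(S) = 5.7·7.2 - (-0.05)² = 41.0375.
  S^{-1} = (1/det) · [[d, -b], [-b, a]] = [[0.1754, 0.0012],
 [0.0012, 0.1389]].

Step 4 — quadratic form (x̄ - mu_0)^T · S^{-1} · (x̄ - mu_0):
  S^{-1} · (x̄ - mu_0) = (0.0353, 0.028),
  (x̄ - mu_0)^T · [...] = (0.2)·(0.0353) + (0.2)·(0.028) = 0.0127.

Step 5 — scale by n: T² = 5 · 0.0127 = 0.0634.

T² ≈ 0.0634


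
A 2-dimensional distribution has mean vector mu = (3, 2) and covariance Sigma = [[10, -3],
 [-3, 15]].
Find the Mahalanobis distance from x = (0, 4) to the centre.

Step 1 — centre the observation: (x - mu) = (-3, 2).

Step 2 — invert Sigma. det(Sigma) = 10·15 - (-3)² = 141.
  Sigma^{-1} = (1/det) · [[d, -b], [-b, a]] = [[0.1064, 0.0213],
 [0.0213, 0.0709]].

Step 3 — form the quadratic (x - mu)^T · Sigma^{-1} · (x - mu):
  Sigma^{-1} · (x - mu) = (-0.2766, 0.078).
  (x - mu)^T · [Sigma^{-1} · (x - mu)] = (-3)·(-0.2766) + (2)·(0.078) = 0.9858.

Step 4 — take square root: d = √(0.9858) ≈ 0.9929.

d(x, mu) = √(0.9858) ≈ 0.9929


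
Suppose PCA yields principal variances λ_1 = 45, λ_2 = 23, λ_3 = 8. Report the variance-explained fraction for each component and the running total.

Step 1 — total variance = trace(Sigma) = Σ λ_i = 45 + 23 + 8 = 76.

Step 2 — fraction explained by component i = λ_i / Σ λ:
  PC1: 45/76 = 0.5921
  PC2: 23/76 = 0.3026
  PC3: 8/76 = 0.1053

Step 3 — cumulative fraction after k components = (λ_1 + ... + λ_k) / Σ λ:
  k = 1: 45/76 = 0.5921
  k = 2: (45 + 23)/76 = 68/76 = 0.8947
  k = 3: (45 + 23 + 8)/76 = 76/76 = 1

Summary (fraction, with percent):

explained: PC1 0.5921 (59.21%), PC2 0.3026 (30.26%), PC3 0.1053 (10.53%);  cumulative: 0.5921, 0.8947, 1


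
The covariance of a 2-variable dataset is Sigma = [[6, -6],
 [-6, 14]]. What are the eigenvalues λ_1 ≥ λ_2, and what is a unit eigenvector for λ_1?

Step 1 — characteristic polynomial of 2×2 Sigma:
  det(Sigma - λI) = λ² - trace · λ + det = 0.
  trace = 6 + 14 = 20, det = 6·14 - (-6)² = 48.
Step 2 — discriminant:
  Δ = trace² - 4·det = 400 - 192 = 208.
Step 3 — eigenvalues:
  λ = (trace ± √Δ)/2 = (20 ± 14.4222)/2,
  λ_1 = 17.2111,  λ_2 = 2.7889.

Step 4 — unit eigenvector for λ_1: solve (Sigma - λ_1 I)v = 0. First row:
  (6 - 17.2111)·v_x + (-6)·v_y = 0, i.e. (-11.2111)·v_x + (-6)·v_y = 0,
  so v ∝ (b, λ_1 - a) = (-6, 11.2111); multiply by -1 so the first entry is positive: u = (6, -11.2111).
  ||u|| = √((6)² + (-11.2111)²) = √(161.6888) ≈ 12.7157,
  v_1 = u/||u|| ≈ (0.4719, -0.8817) (||v_1|| = 1).

λ_1 = 17.2111,  λ_2 = 2.7889;  v_1 ≈ (0.4719, -0.8817)


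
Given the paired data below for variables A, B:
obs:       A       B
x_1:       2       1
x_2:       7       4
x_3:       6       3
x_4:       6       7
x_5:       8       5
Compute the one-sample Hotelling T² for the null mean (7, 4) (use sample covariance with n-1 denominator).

Step 1 — sample mean vector:
  mean(A) = (2 + 7 + 6 + 6 + 8) / 5 = 29/5 = 5.8
  mean(B) = (1 + 4 + 3 + 7 + 5) / 5 = 20/5 = 4
  x̄ = (5.8, 4),  deviation x̄ - mu_0 = (5.8, 4) - (7, 4) = (-1.2, 0).

Step 2 — sample covariance matrix, S[i,j] = (1/(n-1)) · Σ_k (x_{k,i} - mean_i) · (x_{k,j} - mean_j), divisor n-1 = 4:
  S[A,A] = ((-3.8)·(-3.8) + (1.2)·(1.2) + (0.2)·(0.2) + (0.2)·(0.2) + (2.2)·(2.2)) / 4 = 20.8/4 = 5.2
  S[A,B] = ((-3.8)·(-3) + (1.2)·(0) + (0.2)·(-1) + (0.2)·(3) + (2.2)·(1)) / 4 = 14/4 = 3.5
  S[B,B] = ((-3)·(-3) + (0)·(0) + (-1)·(-1) + (3)·(3) + (1)·(1)) / 4 = 20/4 = 5
  S = [[5.2, 3.5],
 [3.5, 5]].

Step 3 — invert S. det(S) = 5.2·5 - (3.5)² = 13.75.
  S^{-1} = (1/det) · [[d, -b], [-b, a]] = [[0.3636, -0.2545],
 [-0.2545, 0.3782]].

Step 4 — quadratic form (x̄ - mu_0)^T · S^{-1} · (x̄ - mu_0):
  S^{-1} · (x̄ - mu_0) = (-0.4364, 0.3055),
  (x̄ - mu_0)^T · [...] = (-1.2)·(-0.4364) + (0)·(0.3055) = 0.5236.

Step 5 — scale by n: T² = 5 · 0.5236 = 2.6182.

T² ≈ 2.6182


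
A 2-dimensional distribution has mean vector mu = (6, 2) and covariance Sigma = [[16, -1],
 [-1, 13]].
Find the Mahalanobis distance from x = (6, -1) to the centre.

Step 1 — centre the observation: (x - mu) = (0, -3).

Step 2 — invert Sigma. det(Sigma) = 16·13 - (-1)² = 207.
  Sigma^{-1} = (1/det) · [[d, -b], [-b, a]] = [[0.0628, 0.0048],
 [0.0048, 0.0773]].

Step 3 — form the quadratic (x - mu)^T · Sigma^{-1} · (x - mu):
  Sigma^{-1} · (x - mu) = (-0.0145, -0.2319).
  (x - mu)^T · [Sigma^{-1} · (x - mu)] = (0)·(-0.0145) + (-3)·(-0.2319) = 0.6957.

Step 4 — take square root: d = √(0.6957) ≈ 0.8341.

d(x, mu) = √(0.6957) ≈ 0.8341


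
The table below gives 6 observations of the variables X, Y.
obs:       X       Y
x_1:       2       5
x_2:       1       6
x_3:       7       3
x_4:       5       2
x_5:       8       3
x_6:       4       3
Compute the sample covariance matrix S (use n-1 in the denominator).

Step 1 — column means:
  mean(X) = (2 + 1 + 7 + 5 + 8 + 4) / 6 = 27/6 = 4.5
  mean(Y) = (5 + 6 + 3 + 2 + 3 + 3) / 6 = 22/6 = 3.6667

Step 2 — sample covariance S[i,j] = (1/(n-1)) · Σ_k (x_{k,i} - mean_i) · (x_{k,j} - mean_j), with n-1 = 5.
  S[X,X] = ((-2.5)·(-2.5) + (-3.5)·(-3.5) + (2.5)·(2.5) + (0.5)·(0.5) + (3.5)·(3.5) + (-0.5)·(-0.5)) / 5 = 37.5/5 = 7.5
  S[X,Y] = ((-2.5)·(1.3333) + (-3.5)·(2.3333) + (2.5)·(-0.6667) + (0.5)·(-1.6667) + (3.5)·(-0.6667) + (-0.5)·(-0.6667)) / 5 = -16/5 = -3.2
  S[Y,Y] = ((1.3333)·(1.3333) + (2.3333)·(2.3333) + (-0.6667)·(-0.6667) + (-1.6667)·(-1.6667) + (-0.6667)·(-0.6667) + (-0.6667)·(-0.6667)) / 5 = 11.3333/5 = 2.2667

S is symmetric (S[j,i] = S[i,j]). Assembling:

S = [[7.5, -3.2],
 [-3.2, 2.2667]]


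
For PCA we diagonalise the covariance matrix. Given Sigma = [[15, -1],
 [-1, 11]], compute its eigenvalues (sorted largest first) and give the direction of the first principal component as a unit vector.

Step 1 — characteristic polynomial of 2×2 Sigma:
  det(Sigma - λI) = λ² - trace · λ + det = 0.
  trace = 15 + 11 = 26, det = 15·11 - (-1)² = 164.
Step 2 — discriminant:
  Δ = trace² - 4·det = 676 - 656 = 20.
Step 3 — eigenvalues:
  λ = (trace ± √Δ)/2 = (26 ± 4.4721)/2,
  λ_1 = 15.2361,  λ_2 = 10.7639.

Step 4 — unit eigenvector for λ_1: solve (Sigma - λ_1 I)v = 0. First row:
  (15 - 15.2361)·v_x + (-1)·v_y = 0, i.e. (-0.2361)·v_x + (-1)·v_y = 0,
  so v ∝ (b, λ_1 - a) = (-1, 0.2361); multiply by -1 so the first entry is positive: u = (1, -0.2361).
  ||u|| = √((1)² + (-0.2361)²) = √(1.0557) ≈ 1.0275,
  v_1 = u/||u|| ≈ (0.9732, -0.2298) (||v_1|| = 1).

λ_1 = 15.2361,  λ_2 = 10.7639;  v_1 ≈ (0.9732, -0.2298)


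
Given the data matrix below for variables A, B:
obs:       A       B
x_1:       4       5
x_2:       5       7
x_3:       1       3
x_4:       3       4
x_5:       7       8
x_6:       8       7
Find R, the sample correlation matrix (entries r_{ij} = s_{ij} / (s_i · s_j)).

Step 1 — column means:
  mean(A) = (4 + 5 + 1 + 3 + 7 + 8) / 6 = 28/6 = 4.6667
  mean(B) = (5 + 7 + 3 + 4 + 8 + 7) / 6 = 34/6 = 5.6667

Step 2 — sample variances and covariances s[i,j] = (1/(n-1)) · Σ_k (x_{k,i} - mean_i) · (x_{k,j} - mean_j), with n-1 = 5:
  s[A,A] = ((-0.6667)·(-0.6667) + (0.3333)·(0.3333) + (-3.6667)·(-3.6667) + (-1.6667)·(-1.6667) + (2.3333)·(2.3333) + (3.3333)·(3.3333)) / 5 = 33.3333/5 = 6.6667
  s[A,B] = ((-0.6667)·(-0.6667) + (0.3333)·(1.3333) + (-3.6667)·(-2.6667) + (-1.6667)·(-1.6667) + (2.3333)·(2.3333) + (3.3333)·(1.3333)) / 5 = 23.3333/5 = 4.6667
  s[B,B] = ((-0.6667)·(-0.6667) + (1.3333)·(1.3333) + (-2.6667)·(-2.6667) + (-1.6667)·(-1.6667) + (2.3333)·(2.3333) + (1.3333)·(1.3333)) / 5 = 19.3333/5 = 3.8667
  Sample standard deviations s_i = √(s[i,i]):
  s(A) = √(6.6667) = 2.582
  s(B) = √(3.8667) = 1.9664

Step 3 — r_{ij} = s_{ij} / (s_i · s_j):
  r[A,A] = 1 (diagonal).
  r[A,B] = 4.6667 / (2.582 · 1.9664) = 4.6667 / 5.0772 = 0.9191
  r[B,B] = 1 (diagonal).

R is symmetric with unit diagonal. Assembling:

R = [[1, 0.9191],
 [0.9191, 1]]


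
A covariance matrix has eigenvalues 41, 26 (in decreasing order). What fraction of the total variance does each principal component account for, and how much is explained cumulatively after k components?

Step 1 — total variance = trace(Sigma) = Σ λ_i = 41 + 26 = 67.

Step 2 — fraction explained by component i = λ_i / Σ λ:
  PC1: 41/67 = 0.6119
  PC2: 26/67 = 0.3881

Step 3 — cumulative fraction after k components = (λ_1 + ... + λ_k) / Σ λ:
  k = 1: 41/67 = 0.6119
  k = 2: (41 + 26)/67 = 67/67 = 1

Summary (fraction, with percent):

explained: PC1 0.6119 (61.19%), PC2 0.3881 (38.81%);  cumulative: 0.6119, 1


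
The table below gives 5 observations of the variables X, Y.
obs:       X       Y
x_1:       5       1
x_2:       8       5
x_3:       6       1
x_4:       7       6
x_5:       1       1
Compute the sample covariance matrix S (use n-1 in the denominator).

Step 1 — column means:
  mean(X) = (5 + 8 + 6 + 7 + 1) / 5 = 27/5 = 5.4
  mean(Y) = (1 + 5 + 1 + 6 + 1) / 5 = 14/5 = 2.8

Step 2 — sample covariance S[i,j] = (1/(n-1)) · Σ_k (x_{k,i} - mean_i) · (x_{k,j} - mean_j), with n-1 = 4.
  S[X,X] = ((-0.4)·(-0.4) + (2.6)·(2.6) + (0.6)·(0.6) + (1.6)·(1.6) + (-4.4)·(-4.4)) / 4 = 29.2/4 = 7.3
  S[X,Y] = ((-0.4)·(-1.8) + (2.6)·(2.2) + (0.6)·(-1.8) + (1.6)·(3.2) + (-4.4)·(-1.8)) / 4 = 18.4/4 = 4.6
  S[Y,Y] = ((-1.8)·(-1.8) + (2.2)·(2.2) + (-1.8)·(-1.8) + (3.2)·(3.2) + (-1.8)·(-1.8)) / 4 = 24.8/4 = 6.2

S is symmetric (S[j,i] = S[i,j]). Assembling:

S = [[7.3, 4.6],
 [4.6, 6.2]]


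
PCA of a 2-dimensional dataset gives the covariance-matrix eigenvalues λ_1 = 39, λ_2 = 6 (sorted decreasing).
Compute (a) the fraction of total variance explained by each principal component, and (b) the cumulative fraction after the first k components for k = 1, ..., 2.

Step 1 — total variance = trace(Sigma) = Σ λ_i = 39 + 6 = 45.

Step 2 — fraction explained by component i = λ_i / Σ λ:
  PC1: 39/45 = 0.8667
  PC2: 6/45 = 0.1333

Step 3 — cumulative fraction after k components = (λ_1 + ... + λ_k) / Σ λ:
  k = 1: 39/45 = 0.8667
  k = 2: (39 + 6)/45 = 45/45 = 1

Summary (fraction, with percent):

explained: PC1 0.8667 (86.67%), PC2 0.1333 (13.33%);  cumulative: 0.8667, 1


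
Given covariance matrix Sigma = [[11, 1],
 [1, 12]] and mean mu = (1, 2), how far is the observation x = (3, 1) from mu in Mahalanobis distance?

Step 1 — centre the observation: (x - mu) = (2, -1).

Step 2 — invert Sigma. det(Sigma) = 11·12 - (1)² = 131.
  Sigma^{-1} = (1/det) · [[d, -b], [-b, a]] = [[0.0916, -0.0076],
 [-0.0076, 0.084]].

Step 3 — form the quadratic (x - mu)^T · Sigma^{-1} · (x - mu):
  Sigma^{-1} · (x - mu) = (0.1908, -0.0992).
  (x - mu)^T · [Sigma^{-1} · (x - mu)] = (2)·(0.1908) + (-1)·(-0.0992) = 0.4809.

Step 4 — take square root: d = √(0.4809) ≈ 0.6935.

d(x, mu) = √(0.4809) ≈ 0.6935


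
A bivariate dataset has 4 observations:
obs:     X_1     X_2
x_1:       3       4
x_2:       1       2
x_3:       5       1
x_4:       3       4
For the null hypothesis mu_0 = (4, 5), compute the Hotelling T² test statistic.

Step 1 — sample mean vector:
  mean(X_1) = (3 + 1 + 5 + 3) / 4 = 12/4 = 3
  mean(X_2) = (4 + 2 + 1 + 4) / 4 = 11/4 = 2.75
  x̄ = (3, 2.75),  deviation x̄ - mu_0 = (3, 2.75) - (4, 5) = (-1, -2.25).

Step 2 — sample covariance matrix, S[i,j] = (1/(n-1)) · Σ_k (x_{k,i} - mean_i) · (x_{k,j} - mean_j), divisor n-1 = 3:
  S[X_1,X_1] = ((0)·(0) + (-2)·(-2) + (2)·(2) + (0)·(0)) / 3 = 8/3 = 2.6667
  S[X_1,X_2] = ((0)·(1.25) + (-2)·(-0.75) + (2)·(-1.75) + (0)·(1.25)) / 3 = -2/3 = -0.6667
  S[X_2,X_2] = ((1.25)·(1.25) + (-0.75)·(-0.75) + (-1.75)·(-1.75) + (1.25)·(1.25)) / 3 = 6.75/3 = 2.25
  S = [[2.6667, -0.6667],
 [-0.6667, 2.25]].

Step 3 — invert S. det(S) = 2.6667·2.25 - (-0.6667)² = 5.5556.
  S^{-1} = (1/det) · [[d, -b], [-b, a]] = [[0.405, 0.12],
 [0.12, 0.48]].

Step 4 — quadratic form (x̄ - mu_0)^T · S^{-1} · (x̄ - mu_0):
  S^{-1} · (x̄ - mu_0) = (-0.675, -1.2),
  (x̄ - mu_0)^T · [...] = (-1)·(-0.675) + (-2.25)·(-1.2) = 3.375.

Step 5 — scale by n: T² = 4 · 3.375 = 13.5.

T² ≈ 13.5


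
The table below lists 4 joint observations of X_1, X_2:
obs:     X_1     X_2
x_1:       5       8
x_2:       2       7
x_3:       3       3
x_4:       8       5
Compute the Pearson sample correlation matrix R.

Step 1 — column means:
  mean(X_1) = (5 + 2 + 3 + 8) / 4 = 18/4 = 4.5
  mean(X_2) = (8 + 7 + 3 + 5) / 4 = 23/4 = 5.75

Step 2 — sample variances and covariances s[i,j] = (1/(n-1)) · Σ_k (x_{k,i} - mean_i) · (x_{k,j} - mean_j), with n-1 = 3:
  s[X_1,X_1] = ((0.5)·(0.5) + (-2.5)·(-2.5) + (-1.5)·(-1.5) + (3.5)·(3.5)) / 3 = 21/3 = 7
  s[X_1,X_2] = ((0.5)·(2.25) + (-2.5)·(1.25) + (-1.5)·(-2.75) + (3.5)·(-0.75)) / 3 = -0.5/3 = -0.1667
  s[X_2,X_2] = ((2.25)·(2.25) + (1.25)·(1.25) + (-2.75)·(-2.75) + (-0.75)·(-0.75)) / 3 = 14.75/3 = 4.9167
  Sample standard deviations s_i = √(s[i,i]):
  s(X_1) = √(7) = 2.6458
  s(X_2) = √(4.9167) = 2.2174

Step 3 — r_{ij} = s_{ij} / (s_i · s_j):
  r[X_1,X_1] = 1 (diagonal).
  r[X_1,X_2] = -0.1667 / (2.6458 · 2.2174) = -0.1667 / 5.8666 = -0.0284
  r[X_2,X_2] = 1 (diagonal).

R is symmetric with unit diagonal. Assembling:

R = [[1, -0.0284],
 [-0.0284, 1]]


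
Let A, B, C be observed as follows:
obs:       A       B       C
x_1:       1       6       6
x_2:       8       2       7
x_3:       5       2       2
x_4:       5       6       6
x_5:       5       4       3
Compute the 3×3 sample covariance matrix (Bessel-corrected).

Step 1 — column means:
  mean(A) = (1 + 8 + 5 + 5 + 5) / 5 = 24/5 = 4.8
  mean(B) = (6 + 2 + 2 + 6 + 4) / 5 = 20/5 = 4
  mean(C) = (6 + 7 + 2 + 6 + 3) / 5 = 24/5 = 4.8

Step 2 — sample covariance S[i,j] = (1/(n-1)) · Σ_k (x_{k,i} - mean_i) · (x_{k,j} - mean_j), with n-1 = 4.
  S[A,A] = ((-3.8)·(-3.8) + (3.2)·(3.2) + (0.2)·(0.2) + (0.2)·(0.2) + (0.2)·(0.2)) / 4 = 24.8/4 = 6.2
  S[A,B] = ((-3.8)·(2) + (3.2)·(-2) + (0.2)·(-2) + (0.2)·(2) + (0.2)·(0)) / 4 = -14/4 = -3.5
  S[A,C] = ((-3.8)·(1.2) + (3.2)·(2.2) + (0.2)·(-2.8) + (0.2)·(1.2) + (0.2)·(-1.8)) / 4 = 1.8/4 = 0.45
  S[B,B] = ((2)·(2) + (-2)·(-2) + (-2)·(-2) + (2)·(2) + (0)·(0)) / 4 = 16/4 = 4
  S[B,C] = ((2)·(1.2) + (-2)·(2.2) + (-2)·(-2.8) + (2)·(1.2) + (0)·(-1.8)) / 4 = 6/4 = 1.5
  S[C,C] = ((1.2)·(1.2) + (2.2)·(2.2) + (-2.8)·(-2.8) + (1.2)·(1.2) + (-1.8)·(-1.8)) / 4 = 18.8/4 = 4.7

S is symmetric (S[j,i] = S[i,j]). Assembling:

S = [[6.2, -3.5, 0.45],
 [-3.5, 4, 1.5],
 [0.45, 1.5, 4.7]]


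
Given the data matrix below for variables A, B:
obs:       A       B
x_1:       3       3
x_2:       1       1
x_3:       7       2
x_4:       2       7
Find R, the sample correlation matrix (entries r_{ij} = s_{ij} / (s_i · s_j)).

Step 1 — column means:
  mean(A) = (3 + 1 + 7 + 2) / 4 = 13/4 = 3.25
  mean(B) = (3 + 1 + 2 + 7) / 4 = 13/4 = 3.25

Step 2 — sample variances and covariances s[i,j] = (1/(n-1)) · Σ_k (x_{k,i} - mean_i) · (x_{k,j} - mean_j), with n-1 = 3:
  s[A,A] = ((-0.25)·(-0.25) + (-2.25)·(-2.25) + (3.75)·(3.75) + (-1.25)·(-1.25)) / 3 = 20.75/3 = 6.9167
  s[A,B] = ((-0.25)·(-0.25) + (-2.25)·(-2.25) + (3.75)·(-1.25) + (-1.25)·(3.75)) / 3 = -4.25/3 = -1.4167
  s[B,B] = ((-0.25)·(-0.25) + (-2.25)·(-2.25) + (-1.25)·(-1.25) + (3.75)·(3.75)) / 3 = 20.75/3 = 6.9167
  Sample standard deviations s_i = √(s[i,i]):
  s(A) = √(6.9167) = 2.63
  s(B) = √(6.9167) = 2.63

Step 3 — r_{ij} = s_{ij} / (s_i · s_j):
  r[A,A] = 1 (diagonal).
  r[A,B] = -1.4167 / (2.63 · 2.63) = -1.4167 / 6.9167 = -0.2048
  r[B,B] = 1 (diagonal).

R is symmetric with unit diagonal. Assembling:

R = [[1, -0.2048],
 [-0.2048, 1]]


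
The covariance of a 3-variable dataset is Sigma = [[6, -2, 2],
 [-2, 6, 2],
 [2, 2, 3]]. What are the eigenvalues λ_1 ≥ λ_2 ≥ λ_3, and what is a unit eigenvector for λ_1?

Step 1 — characteristic polynomial p(λ) = det(λI - Sigma) = λ³ - tr·λ² + c_1·λ - det, where tr = trace, c_1 = sum of the principal 2×2 minors, det = det(Sigma):
  tr = 6 + 6 + 3 = 15,
  c_1 = (6·6 - (-2)²) + (6·3 - (2)²) + (6·3 - (2)²) = 32 + 14 + 14 = 60,
  det = 6·(6·3 - (2)²) - (-2)·((-2)·3 - (2)·(2)) + (2)·((-2)·(2) - 6·(2)) = 6·(14) - (-2)·(-10) + (2)·(-16) = 32.
  So p(λ) = λ³ - 15λ² + 60λ - 32.
Step 2 — look for an integer root (rational root theorem: any rational root is an integer divisor of 32). Testing λ = 8:
  p(8) = 512 - 960 + 480 - 32 = 0  ✓
  Dividing out (λ - 8): p(λ) = (λ - 8)(λ² - 7λ + 4).
Step 3 — remaining eigenvalues from the quadratic λ² - 7λ + 4 = 0:
  Δ = 7² - 4·4 = 49 - 16 = 33,  λ = (7 ± √33)/2 = (7 ± 5.7446)/2 ≈ 6.3723 or 0.6277.
  Sorted: λ_1 = 8,  λ_2 = 6.3723,  λ_3 = 0.6277  (check: sum = 15 = tr ✓).

Step 4 — unit eigenvector for λ_1 = 8: v spans the null space of (Sigma - λ_1 I), whose rows are
  r_1 = (-2, -2, 2),  r_2 = (-2, -2, 2),  r_3 = (2, 2, -5).
  v is orthogonal to every row, so take v ∝ r_1 × r_3 = ((-2)·(-5) - (2)·(2), (2)·(2) - (-2)·(-5), (-2)·(2) - (-2)·(2)) = (6, -6, 0).
  Rescale (divide by 6): u = (1, -1, 0).
  ||u|| = √((1)² + (-1)² + (0)²) = √(2) ≈ 1.4142,  v_1 = u/||u|| ≈ (0.7071, -0.7071, 0) (||v_1|| = 1).

λ_1 = 8,  λ_2 = 6.3723,  λ_3 = 0.6277;  v_1 ≈ (0.7071, -0.7071, 0)


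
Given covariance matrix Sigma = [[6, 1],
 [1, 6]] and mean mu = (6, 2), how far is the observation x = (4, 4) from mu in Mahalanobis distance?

Step 1 — centre the observation: (x - mu) = (-2, 2).

Step 2 — invert Sigma. det(Sigma) = 6·6 - (1)² = 35.
  Sigma^{-1} = (1/det) · [[d, -b], [-b, a]] = [[0.1714, -0.0286],
 [-0.0286, 0.1714]].

Step 3 — form the quadratic (x - mu)^T · Sigma^{-1} · (x - mu):
  Sigma^{-1} · (x - mu) = (-0.4, 0.4).
  (x - mu)^T · [Sigma^{-1} · (x - mu)] = (-2)·(-0.4) + (2)·(0.4) = 1.6.

Step 4 — take square root: d = √(1.6) ≈ 1.2649.

d(x, mu) = √(1.6) ≈ 1.2649


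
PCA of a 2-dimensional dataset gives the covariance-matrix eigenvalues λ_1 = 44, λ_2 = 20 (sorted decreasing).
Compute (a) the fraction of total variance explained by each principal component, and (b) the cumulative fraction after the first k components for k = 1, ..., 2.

Step 1 — total variance = trace(Sigma) = Σ λ_i = 44 + 20 = 64.

Step 2 — fraction explained by component i = λ_i / Σ λ:
  PC1: 44/64 = 0.6875
  PC2: 20/64 = 0.3125

Step 3 — cumulative fraction after k components = (λ_1 + ... + λ_k) / Σ λ:
  k = 1: 44/64 = 0.6875
  k = 2: (44 + 20)/64 = 64/64 = 1

Summary (fraction, with percent):

explained: PC1 0.6875 (68.75%), PC2 0.3125 (31.25%);  cumulative: 0.6875, 1


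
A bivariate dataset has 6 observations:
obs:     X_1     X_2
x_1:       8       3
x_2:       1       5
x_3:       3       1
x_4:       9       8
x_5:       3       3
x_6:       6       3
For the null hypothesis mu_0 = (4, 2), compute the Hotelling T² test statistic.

Step 1 — sample mean vector:
  mean(X_1) = (8 + 1 + 3 + 9 + 3 + 6) / 6 = 30/6 = 5
  mean(X_2) = (3 + 5 + 1 + 8 + 3 + 3) / 6 = 23/6 = 3.8333
  x̄ = (5, 3.8333),  deviation x̄ - mu_0 = (5, 3.8333) - (4, 2) = (1, 1.8333).

Step 2 — sample covariance matrix, S[i,j] = (1/(n-1)) · Σ_k (x_{k,i} - mean_i) · (x_{k,j} - mean_j), divisor n-1 = 5:
  S[X_1,X_1] = ((3)·(3) + (-4)·(-4) + (-2)·(-2) + (4)·(4) + (-2)·(-2) + (1)·(1)) / 5 = 50/5 = 10
  S[X_1,X_2] = ((3)·(-0.8333) + (-4)·(1.1667) + (-2)·(-2.8333) + (4)·(4.1667) + (-2)·(-0.8333) + (1)·(-0.8333)) / 5 = 16/5 = 3.2
  S[X_2,X_2] = ((-0.8333)·(-0.8333) + (1.1667)·(1.1667) + (-2.8333)·(-2.8333) + (4.1667)·(4.1667) + (-0.8333)·(-0.8333) + (-0.8333)·(-0.8333)) / 5 = 28.8333/5 = 5.7667
  S = [[10, 3.2],
 [3.2, 5.7667]].

Step 3 — invert S. det(S) = 10·5.7667 - (3.2)² = 47.4267.
  S^{-1} = (1/det) · [[d, -b], [-b, a]] = [[0.1216, -0.0675],
 [-0.0675, 0.2109]].

Step 4 — quadratic form (x̄ - mu_0)^T · S^{-1} · (x̄ - mu_0):
  S^{-1} · (x̄ - mu_0) = (-0.0021, 0.3191),
  (x̄ - mu_0)^T · [...] = (1)·(-0.0021) + (1.8333)·(0.3191) = 0.5829.

Step 5 — scale by n: T² = 6 · 0.5829 = 3.4973.

T² ≈ 3.4973


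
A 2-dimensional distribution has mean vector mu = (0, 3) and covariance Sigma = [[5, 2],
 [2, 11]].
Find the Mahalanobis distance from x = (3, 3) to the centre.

Step 1 — centre the observation: (x - mu) = (3, 0).

Step 2 — invert Sigma. det(Sigma) = 5·11 - (2)² = 51.
  Sigma^{-1} = (1/det) · [[d, -b], [-b, a]] = [[0.2157, -0.0392],
 [-0.0392, 0.098]].

Step 3 — form the quadratic (x - mu)^T · Sigma^{-1} · (x - mu):
  Sigma^{-1} · (x - mu) = (0.6471, -0.1176).
  (x - mu)^T · [Sigma^{-1} · (x - mu)] = (3)·(0.6471) + (0)·(-0.1176) = 1.9412.

Step 4 — take square root: d = √(1.9412) ≈ 1.3933.

d(x, mu) = √(1.9412) ≈ 1.3933


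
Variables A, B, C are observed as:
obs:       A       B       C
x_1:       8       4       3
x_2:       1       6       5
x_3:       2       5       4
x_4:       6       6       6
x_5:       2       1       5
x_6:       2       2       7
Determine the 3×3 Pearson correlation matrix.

Step 1 — column means:
  mean(A) = (8 + 1 + 2 + 6 + 2 + 2) / 6 = 21/6 = 3.5
  mean(B) = (4 + 6 + 5 + 6 + 1 + 2) / 6 = 24/6 = 4
  mean(C) = (3 + 5 + 4 + 6 + 5 + 7) / 6 = 30/6 = 5

Step 2 — sample variances and covariances s[i,j] = (1/(n-1)) · Σ_k (x_{k,i} - mean_i) · (x_{k,j} - mean_j), with n-1 = 5:
  s[A,A] = ((4.5)·(4.5) + (-2.5)·(-2.5) + (-1.5)·(-1.5) + (2.5)·(2.5) + (-1.5)·(-1.5) + (-1.5)·(-1.5)) / 5 = 39.5/5 = 7.9
  s[A,B] = ((4.5)·(0) + (-2.5)·(2) + (-1.5)·(1) + (2.5)·(2) + (-1.5)·(-3) + (-1.5)·(-2)) / 5 = 6/5 = 1.2
  s[A,C] = ((4.5)·(-2) + (-2.5)·(0) + (-1.5)·(-1) + (2.5)·(1) + (-1.5)·(0) + (-1.5)·(2)) / 5 = -8/5 = -1.6
  s[B,B] = ((0)·(0) + (2)·(2) + (1)·(1) + (2)·(2) + (-3)·(-3) + (-2)·(-2)) / 5 = 22/5 = 4.4
  s[B,C] = ((0)·(-2) + (2)·(0) + (1)·(-1) + (2)·(1) + (-3)·(0) + (-2)·(2)) / 5 = -3/5 = -0.6
  s[C,C] = ((-2)·(-2) + (0)·(0) + (-1)·(-1) + (1)·(1) + (0)·(0) + (2)·(2)) / 5 = 10/5 = 2
  Sample standard deviations s_i = √(s[i,i]):
  s(A) = √(7.9) = 2.8107
  s(B) = √(4.4) = 2.0976
  s(C) = √(2) = 1.4142

Step 3 — r_{ij} = s_{ij} / (s_i · s_j):
  r[A,A] = 1 (diagonal).
  r[A,B] = 1.2 / (2.8107 · 2.0976) = 1.2 / 5.8958 = 0.2035
  r[A,C] = -1.6 / (2.8107 · 1.4142) = -1.6 / 3.9749 = -0.4025
  r[B,B] = 1 (diagonal).
  r[B,C] = -0.6 / (2.0976 · 1.4142) = -0.6 / 2.9665 = -0.2023
  r[C,C] = 1 (diagonal).

R is symmetric with unit diagonal. Assembling:

R = [[1, 0.2035, -0.4025],
 [0.2035, 1, -0.2023],
 [-0.4025, -0.2023, 1]]


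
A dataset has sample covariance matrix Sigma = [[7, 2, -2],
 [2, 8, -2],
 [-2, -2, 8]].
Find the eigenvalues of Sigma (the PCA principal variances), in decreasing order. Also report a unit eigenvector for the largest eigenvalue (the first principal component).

Step 1 — characteristic polynomial p(λ) = det(λI - Sigma) = λ³ - tr·λ² + c_1·λ - det, where tr = trace, c_1 = sum of the principal 2×2 minors, det = det(Sigma):
  tr = 7 + 8 + 8 = 23,
  c_1 = (7·8 - (2)²) + (7·8 - (-2)²) + (8·8 - (-2)²) = 52 + 52 + 60 = 164,
  det = 7·(8·8 - (-2)²) - (2)·((2)·8 - (-2)·(-2)) + (-2)·((2)·(-2) - 8·(-2)) = 7·(60) - (2)·(12) + (-2)·(12) = 372.
  So p(λ) = λ³ - 23λ² + 164λ - 372.
Step 2 — look for an integer root (rational root theorem: any rational root is an integer divisor of 372). Testing λ = 6:
  p(6) = 216 - 828 + 984 - 372 = 0  ✓
  Dividing out (λ - 6): p(λ) = (λ - 6)(λ² - 17λ + 62).
Step 3 — remaining eigenvalues from the quadratic λ² - 17λ + 62 = 0:
  Δ = 17² - 4·62 = 289 - 248 = 41,  λ = (17 ± √41)/2 = (17 ± 6.4031)/2 ≈ 11.7016 or 5.2984.
  Sorted: λ_1 = 11.7016,  λ_2 = 6,  λ_3 = 5.2984  (check: sum = 23 = tr ✓).

Step 4 — unit eigenvector for λ_1 ≈ 11.7016: v spans the null space of (Sigma - λ_1 I), whose rows are
  r_1 = (-4.7016, 2, -2),  r_2 = (2, -3.7016, -2),  r_3 = (-2, -2, -3.7016).
  v is orthogonal to every row, so take v ∝ r_1 × r_2 = ((2)·(-2) - (-2)·(-3.7016), (-2)·(2) - (-4.7016)·(-2), (-4.7016)·(-3.7016) - (2)·(2)) ≈ (-11.4031, -13.4031, 13.4031).
  Rescale (multiply by -1 so the first nonzero entry is positive): u = (11.4031, 13.4031, -13.4031).
  ||u|| = √((11.4031)² + (13.4031)² + (-13.4031)²) = √(489.3187) ≈ 22.1205,  v_1 = u/||u|| ≈ (0.5155, 0.6059, -0.6059) (||v_1|| = 1).

λ_1 = 11.7016,  λ_2 = 6,  λ_3 = 5.2984;  v_1 ≈ (0.5155, 0.6059, -0.6059)
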